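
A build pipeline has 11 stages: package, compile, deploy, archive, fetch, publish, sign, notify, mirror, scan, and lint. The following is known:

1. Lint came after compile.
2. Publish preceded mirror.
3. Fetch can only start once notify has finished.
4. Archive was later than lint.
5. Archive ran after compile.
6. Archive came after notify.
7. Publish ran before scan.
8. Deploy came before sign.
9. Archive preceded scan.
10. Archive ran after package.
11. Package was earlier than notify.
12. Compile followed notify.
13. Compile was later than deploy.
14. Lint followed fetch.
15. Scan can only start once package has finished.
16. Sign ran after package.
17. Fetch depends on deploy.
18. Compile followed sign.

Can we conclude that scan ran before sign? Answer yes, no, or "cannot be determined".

no

Tracing the constraints gives sign → compile → archive → scan, so sign must come before scan.
That means scan cannot be before sign.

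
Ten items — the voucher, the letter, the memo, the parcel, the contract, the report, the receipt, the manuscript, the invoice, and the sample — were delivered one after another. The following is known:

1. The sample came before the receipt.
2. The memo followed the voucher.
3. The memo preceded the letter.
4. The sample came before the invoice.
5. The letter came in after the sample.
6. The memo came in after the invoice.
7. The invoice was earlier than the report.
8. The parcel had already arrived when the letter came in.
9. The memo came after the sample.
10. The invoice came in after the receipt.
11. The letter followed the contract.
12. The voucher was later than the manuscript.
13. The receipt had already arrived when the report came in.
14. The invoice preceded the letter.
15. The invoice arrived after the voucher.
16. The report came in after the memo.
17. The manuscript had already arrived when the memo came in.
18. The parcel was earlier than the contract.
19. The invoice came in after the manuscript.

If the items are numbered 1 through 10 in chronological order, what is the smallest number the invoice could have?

5

The manuscript, the receipt, the sample, and the voucher must all come before the invoice — 4 forced predecessors.
Nothing else is forced ahead of the invoice, so its earliest slot is position 4 + 1 = 5.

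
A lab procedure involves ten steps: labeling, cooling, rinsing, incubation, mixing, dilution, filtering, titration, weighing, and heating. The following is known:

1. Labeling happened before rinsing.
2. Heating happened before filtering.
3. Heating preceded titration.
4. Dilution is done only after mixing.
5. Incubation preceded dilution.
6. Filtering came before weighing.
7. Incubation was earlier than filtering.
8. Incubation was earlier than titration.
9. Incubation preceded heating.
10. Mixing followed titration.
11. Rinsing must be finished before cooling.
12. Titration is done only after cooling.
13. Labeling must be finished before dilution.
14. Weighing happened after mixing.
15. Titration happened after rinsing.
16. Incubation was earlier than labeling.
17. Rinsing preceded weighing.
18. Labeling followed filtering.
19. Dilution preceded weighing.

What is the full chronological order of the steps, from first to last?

incubation, heating, filtering, labeling, rinsing, cooling, titration, mixing, dilution, weighing

The constraints fix every adjacent pair, so only one ordering works:
incubation → heating → filtering → labeling → rinsing → cooling → titration → mixing → dilution → weighing.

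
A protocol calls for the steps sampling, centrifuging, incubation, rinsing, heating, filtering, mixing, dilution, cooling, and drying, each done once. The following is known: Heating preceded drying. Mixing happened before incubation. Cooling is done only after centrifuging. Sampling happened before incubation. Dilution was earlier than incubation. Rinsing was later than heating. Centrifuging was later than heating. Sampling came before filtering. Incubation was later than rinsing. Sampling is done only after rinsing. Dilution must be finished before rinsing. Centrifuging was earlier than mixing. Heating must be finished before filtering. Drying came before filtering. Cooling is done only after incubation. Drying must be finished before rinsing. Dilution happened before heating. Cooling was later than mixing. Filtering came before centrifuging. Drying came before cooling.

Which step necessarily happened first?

Dilution has a chain of constraints placing it before every other step, so dilution must be first.

dilution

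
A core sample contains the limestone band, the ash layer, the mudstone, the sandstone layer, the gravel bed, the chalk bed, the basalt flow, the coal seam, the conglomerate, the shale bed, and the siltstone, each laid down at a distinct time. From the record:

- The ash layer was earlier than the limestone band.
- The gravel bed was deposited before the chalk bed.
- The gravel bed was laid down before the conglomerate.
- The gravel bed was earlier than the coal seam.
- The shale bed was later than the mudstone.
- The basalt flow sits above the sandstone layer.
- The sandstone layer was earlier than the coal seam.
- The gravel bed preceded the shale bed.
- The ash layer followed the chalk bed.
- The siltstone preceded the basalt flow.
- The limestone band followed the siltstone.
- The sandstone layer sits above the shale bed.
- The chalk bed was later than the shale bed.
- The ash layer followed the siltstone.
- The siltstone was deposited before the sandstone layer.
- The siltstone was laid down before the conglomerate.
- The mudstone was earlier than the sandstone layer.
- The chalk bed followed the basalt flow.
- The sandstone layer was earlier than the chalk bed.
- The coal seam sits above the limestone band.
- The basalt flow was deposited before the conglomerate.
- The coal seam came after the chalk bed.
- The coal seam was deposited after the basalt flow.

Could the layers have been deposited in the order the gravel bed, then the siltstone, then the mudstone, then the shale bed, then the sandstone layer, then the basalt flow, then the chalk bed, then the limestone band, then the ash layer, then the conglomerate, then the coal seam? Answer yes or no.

The constraints require the ash layer before the limestone band, but in the proposed sequence the limestone band appears ahead of the ash layer. That one violation is enough.

no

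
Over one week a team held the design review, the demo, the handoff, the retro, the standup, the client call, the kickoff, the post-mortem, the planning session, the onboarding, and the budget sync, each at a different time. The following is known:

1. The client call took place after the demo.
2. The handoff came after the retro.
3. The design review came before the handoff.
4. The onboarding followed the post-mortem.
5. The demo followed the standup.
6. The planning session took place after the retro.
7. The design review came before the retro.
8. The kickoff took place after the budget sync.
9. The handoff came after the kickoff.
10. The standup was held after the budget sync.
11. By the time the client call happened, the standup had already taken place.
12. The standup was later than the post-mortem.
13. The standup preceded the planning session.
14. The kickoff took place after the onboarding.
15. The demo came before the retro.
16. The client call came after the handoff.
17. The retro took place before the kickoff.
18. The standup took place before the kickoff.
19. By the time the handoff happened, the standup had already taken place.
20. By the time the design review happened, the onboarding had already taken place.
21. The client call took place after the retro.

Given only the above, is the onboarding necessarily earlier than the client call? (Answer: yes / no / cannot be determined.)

yes

Chain the constraints: the onboarding → the design review → the retro → the client call. Each link is directly stated, so the onboarding comes before the client call.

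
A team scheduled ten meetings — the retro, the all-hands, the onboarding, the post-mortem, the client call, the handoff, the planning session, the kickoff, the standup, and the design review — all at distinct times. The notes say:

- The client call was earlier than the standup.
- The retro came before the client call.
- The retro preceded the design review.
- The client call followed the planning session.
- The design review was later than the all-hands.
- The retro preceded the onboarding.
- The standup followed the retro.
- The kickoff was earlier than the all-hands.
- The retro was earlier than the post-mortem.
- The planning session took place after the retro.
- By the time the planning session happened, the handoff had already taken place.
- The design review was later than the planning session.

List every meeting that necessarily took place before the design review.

the all-hands, the handoff, the kickoff, the planning session, the retro

Directly stated before the design review: the all-hands, the planning session, and the retro.
The handoff reaches the design review via the handoff → the planning session → the design review.
The kickoff reaches the design review via the kickoff → the all-hands → the design review.
No chain forces the standup (or any of the others) ahead of the design review.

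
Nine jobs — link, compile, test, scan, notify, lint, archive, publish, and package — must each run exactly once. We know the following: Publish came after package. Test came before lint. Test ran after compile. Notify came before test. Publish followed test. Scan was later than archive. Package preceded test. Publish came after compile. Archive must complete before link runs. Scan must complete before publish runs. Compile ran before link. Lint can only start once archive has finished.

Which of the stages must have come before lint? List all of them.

archive, compile, notify, package, test

Directly stated before lint: archive and test.
Compile reaches lint via compile → test → lint.
Notify reaches lint via notify → test → lint.
Package reaches lint via package → test → lint.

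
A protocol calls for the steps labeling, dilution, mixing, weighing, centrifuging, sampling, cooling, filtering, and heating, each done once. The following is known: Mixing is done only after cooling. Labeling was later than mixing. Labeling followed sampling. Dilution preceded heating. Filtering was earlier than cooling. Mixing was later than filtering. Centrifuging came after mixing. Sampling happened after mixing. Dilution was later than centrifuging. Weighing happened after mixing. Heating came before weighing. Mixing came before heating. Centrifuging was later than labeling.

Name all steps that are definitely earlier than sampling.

Directly stated before sampling: mixing.
Cooling reaches sampling via cooling → mixing → sampling.
Filtering reaches sampling via filtering → mixing → sampling.
No chain forces weighing (or any of the others) ahead of sampling.

cooling, filtering, mixing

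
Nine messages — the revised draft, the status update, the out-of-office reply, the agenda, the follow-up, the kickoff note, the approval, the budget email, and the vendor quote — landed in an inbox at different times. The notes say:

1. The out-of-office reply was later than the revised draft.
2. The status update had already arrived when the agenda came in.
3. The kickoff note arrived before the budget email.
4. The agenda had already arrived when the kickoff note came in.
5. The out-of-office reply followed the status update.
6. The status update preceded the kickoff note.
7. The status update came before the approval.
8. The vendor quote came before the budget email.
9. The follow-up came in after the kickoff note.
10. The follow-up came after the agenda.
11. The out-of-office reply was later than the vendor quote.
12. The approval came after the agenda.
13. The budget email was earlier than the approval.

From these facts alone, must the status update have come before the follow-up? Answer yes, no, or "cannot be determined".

Chain the constraints: the status update → the agenda → the follow-up. Each link is directly stated, so the status update comes before the follow-up.

yes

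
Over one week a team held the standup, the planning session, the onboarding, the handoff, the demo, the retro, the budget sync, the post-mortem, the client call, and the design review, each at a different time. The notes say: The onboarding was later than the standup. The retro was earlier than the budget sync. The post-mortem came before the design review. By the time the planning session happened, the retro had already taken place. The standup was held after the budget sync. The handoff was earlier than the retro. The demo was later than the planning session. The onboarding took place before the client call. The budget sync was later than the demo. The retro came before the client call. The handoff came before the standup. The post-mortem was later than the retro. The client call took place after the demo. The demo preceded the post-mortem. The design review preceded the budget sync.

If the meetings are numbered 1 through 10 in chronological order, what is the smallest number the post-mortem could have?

5

The demo, the handoff, the planning session, and the retro must all come before the post-mortem — 4 forced predecessors.
Nothing else is forced ahead of the post-mortem, so its earliest slot is position 4 + 1 = 5.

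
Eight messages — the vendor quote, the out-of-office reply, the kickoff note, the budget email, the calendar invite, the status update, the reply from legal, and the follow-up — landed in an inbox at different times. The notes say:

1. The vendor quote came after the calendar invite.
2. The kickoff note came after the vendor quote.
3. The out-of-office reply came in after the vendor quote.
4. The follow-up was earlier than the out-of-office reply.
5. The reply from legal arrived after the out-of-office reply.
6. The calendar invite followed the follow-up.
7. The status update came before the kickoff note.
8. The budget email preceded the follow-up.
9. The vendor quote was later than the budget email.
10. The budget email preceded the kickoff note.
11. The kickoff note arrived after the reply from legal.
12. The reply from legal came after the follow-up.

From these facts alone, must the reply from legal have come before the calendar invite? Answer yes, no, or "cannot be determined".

Tracing the constraints gives the calendar invite → the vendor quote → the out-of-office reply → the reply from legal, so the calendar invite must come before the reply from legal.
That means the reply from legal cannot be before the calendar invite.

no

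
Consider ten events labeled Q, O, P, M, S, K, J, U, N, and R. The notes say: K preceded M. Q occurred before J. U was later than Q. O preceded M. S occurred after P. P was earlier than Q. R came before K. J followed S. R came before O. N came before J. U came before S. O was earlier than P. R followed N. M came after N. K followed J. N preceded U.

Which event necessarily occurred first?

N has a chain of constraints placing it before every other event, so N must be first.

N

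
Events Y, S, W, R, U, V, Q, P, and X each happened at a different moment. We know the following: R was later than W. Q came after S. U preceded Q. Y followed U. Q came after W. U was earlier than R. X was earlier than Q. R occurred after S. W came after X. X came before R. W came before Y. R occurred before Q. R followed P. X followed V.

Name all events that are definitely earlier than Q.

Directly stated before Q: R, S, U, W, and X.
P reaches Q via P → R → Q.
V reaches Q via V → X → Q.
No chain forces Y ahead of Q.

P, R, S, U, V, W, X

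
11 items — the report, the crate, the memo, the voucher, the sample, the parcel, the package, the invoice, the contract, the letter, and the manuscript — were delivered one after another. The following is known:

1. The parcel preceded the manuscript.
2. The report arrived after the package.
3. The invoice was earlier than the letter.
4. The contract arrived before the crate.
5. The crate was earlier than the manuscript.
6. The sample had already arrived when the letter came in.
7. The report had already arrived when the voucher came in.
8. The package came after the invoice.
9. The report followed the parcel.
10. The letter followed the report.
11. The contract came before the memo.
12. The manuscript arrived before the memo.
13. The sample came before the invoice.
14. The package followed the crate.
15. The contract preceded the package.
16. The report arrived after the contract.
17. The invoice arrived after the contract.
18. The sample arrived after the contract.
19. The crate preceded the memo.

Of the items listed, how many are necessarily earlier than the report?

6

Directly stated before the report: the contract, the package, and the parcel.
The crate reaches the report via the crate → the package → the report.
The invoice reaches the report via the invoice → the package → the report.
The sample reaches the report via the sample → the invoice → the package → the report.
That's the contract, the crate, the invoice, the package, the parcel, and the sample — 6 in all.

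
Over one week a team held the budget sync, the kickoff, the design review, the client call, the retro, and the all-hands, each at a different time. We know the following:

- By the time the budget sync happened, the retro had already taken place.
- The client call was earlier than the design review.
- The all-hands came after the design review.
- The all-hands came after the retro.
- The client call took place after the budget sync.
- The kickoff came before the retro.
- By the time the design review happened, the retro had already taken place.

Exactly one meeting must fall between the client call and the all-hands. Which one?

Tracing the constraints gives the client call → the design review → the all-hands, so the design review sits after the client call and before the all-hands.
No other meeting is forced both after the client call and before the all-hands.

the design review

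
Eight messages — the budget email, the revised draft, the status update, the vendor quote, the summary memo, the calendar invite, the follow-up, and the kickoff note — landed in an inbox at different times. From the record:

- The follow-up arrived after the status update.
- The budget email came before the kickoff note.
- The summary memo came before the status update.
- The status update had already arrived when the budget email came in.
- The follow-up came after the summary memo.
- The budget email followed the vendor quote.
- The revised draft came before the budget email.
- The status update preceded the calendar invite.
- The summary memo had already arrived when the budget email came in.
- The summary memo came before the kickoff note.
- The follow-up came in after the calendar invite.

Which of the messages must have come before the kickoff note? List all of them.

the budget email, the revised draft, the status update, the summary memo, the vendor quote

Directly stated before the kickoff note: the budget email and the summary memo.
The revised draft reaches the kickoff note via the revised draft → the budget email → the kickoff note.
The status update reaches the kickoff note via the status update → the budget email → the kickoff note.
The vendor quote reaches the kickoff note via the vendor quote → the budget email → the kickoff note.
No chain forces the follow-up (or any of the others) ahead of the kickoff note.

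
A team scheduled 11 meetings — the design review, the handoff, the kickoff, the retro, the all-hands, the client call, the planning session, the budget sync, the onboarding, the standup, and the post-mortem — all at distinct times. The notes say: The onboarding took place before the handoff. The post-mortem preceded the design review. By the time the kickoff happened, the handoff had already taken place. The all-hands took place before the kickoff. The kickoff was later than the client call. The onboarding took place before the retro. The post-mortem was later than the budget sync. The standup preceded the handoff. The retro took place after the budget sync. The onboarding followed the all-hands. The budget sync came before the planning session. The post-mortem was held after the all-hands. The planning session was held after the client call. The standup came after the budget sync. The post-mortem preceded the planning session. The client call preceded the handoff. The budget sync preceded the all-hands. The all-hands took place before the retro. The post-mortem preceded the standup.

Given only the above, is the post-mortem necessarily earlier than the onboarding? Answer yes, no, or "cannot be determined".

No chain of stated constraints runs from the post-mortem to the onboarding, and none runs from the onboarding to the post-mortem either.
So the relative order of the post-mortem and the onboarding is not fixed by the given facts.

cannot be determined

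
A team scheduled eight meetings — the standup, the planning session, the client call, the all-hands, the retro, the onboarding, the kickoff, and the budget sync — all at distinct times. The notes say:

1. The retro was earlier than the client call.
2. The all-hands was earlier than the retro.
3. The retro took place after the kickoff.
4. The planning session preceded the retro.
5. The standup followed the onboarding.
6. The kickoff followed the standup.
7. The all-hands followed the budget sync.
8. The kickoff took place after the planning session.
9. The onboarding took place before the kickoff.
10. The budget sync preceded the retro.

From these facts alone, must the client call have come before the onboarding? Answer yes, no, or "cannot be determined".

Tracing the constraints gives the onboarding → the kickoff → the retro → the client call, so the onboarding must come before the client call.
That means the client call cannot be before the onboarding.

no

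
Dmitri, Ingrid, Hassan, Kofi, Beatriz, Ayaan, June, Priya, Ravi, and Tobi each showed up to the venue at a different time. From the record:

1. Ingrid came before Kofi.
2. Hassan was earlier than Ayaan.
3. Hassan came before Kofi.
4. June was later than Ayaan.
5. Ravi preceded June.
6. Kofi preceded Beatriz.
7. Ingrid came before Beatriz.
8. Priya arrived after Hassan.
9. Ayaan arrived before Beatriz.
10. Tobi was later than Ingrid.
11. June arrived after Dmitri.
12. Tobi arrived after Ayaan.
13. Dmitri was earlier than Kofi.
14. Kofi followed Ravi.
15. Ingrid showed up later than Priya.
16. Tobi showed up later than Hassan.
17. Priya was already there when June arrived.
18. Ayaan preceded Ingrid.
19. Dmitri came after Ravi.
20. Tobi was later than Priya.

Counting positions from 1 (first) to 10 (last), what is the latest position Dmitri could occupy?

Dmitri must come before Beatriz, June, and Kofi — 3 guests forced after them.
Everything else can be placed before Dmitri in some valid order, so Dmitri can sit as late as position 10 − 3 = 7.

7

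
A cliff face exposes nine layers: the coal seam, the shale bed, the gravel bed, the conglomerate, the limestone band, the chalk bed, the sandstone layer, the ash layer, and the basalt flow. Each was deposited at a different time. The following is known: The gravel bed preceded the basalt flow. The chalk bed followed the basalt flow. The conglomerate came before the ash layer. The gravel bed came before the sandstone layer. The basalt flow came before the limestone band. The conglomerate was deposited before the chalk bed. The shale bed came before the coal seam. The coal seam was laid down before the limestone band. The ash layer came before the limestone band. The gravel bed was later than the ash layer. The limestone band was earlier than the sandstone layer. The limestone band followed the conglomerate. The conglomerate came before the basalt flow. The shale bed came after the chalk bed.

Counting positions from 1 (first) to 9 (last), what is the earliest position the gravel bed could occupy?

The ash layer and the conglomerate must both come before the gravel bed — 2 forced predecessors.
Nothing else is forced ahead of the gravel bed, so its earliest slot is position 2 + 1 = 3.

3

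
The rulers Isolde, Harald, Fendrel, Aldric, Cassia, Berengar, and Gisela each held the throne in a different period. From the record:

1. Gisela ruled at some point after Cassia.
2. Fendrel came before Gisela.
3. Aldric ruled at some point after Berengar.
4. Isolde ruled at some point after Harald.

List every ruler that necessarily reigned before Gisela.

Directly stated before Gisela: Cassia and Fendrel.
No chain forces Isolde (or any of the others) ahead of Gisela.

Cassia, Fendrel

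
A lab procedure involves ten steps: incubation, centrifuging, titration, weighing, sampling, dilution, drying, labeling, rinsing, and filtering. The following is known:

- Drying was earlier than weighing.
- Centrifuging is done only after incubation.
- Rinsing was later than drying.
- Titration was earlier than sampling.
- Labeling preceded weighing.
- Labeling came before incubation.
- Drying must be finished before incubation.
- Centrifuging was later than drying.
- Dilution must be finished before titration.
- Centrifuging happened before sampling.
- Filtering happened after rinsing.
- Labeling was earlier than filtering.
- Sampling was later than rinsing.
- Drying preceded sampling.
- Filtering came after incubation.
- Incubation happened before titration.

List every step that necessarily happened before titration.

Directly stated before titration: dilution and incubation.
Drying reaches titration via drying → incubation → titration.
Labeling reaches titration via labeling → incubation → titration.
No chain forces filtering (or any of the others) ahead of titration.

dilution, drying, incubation, labeling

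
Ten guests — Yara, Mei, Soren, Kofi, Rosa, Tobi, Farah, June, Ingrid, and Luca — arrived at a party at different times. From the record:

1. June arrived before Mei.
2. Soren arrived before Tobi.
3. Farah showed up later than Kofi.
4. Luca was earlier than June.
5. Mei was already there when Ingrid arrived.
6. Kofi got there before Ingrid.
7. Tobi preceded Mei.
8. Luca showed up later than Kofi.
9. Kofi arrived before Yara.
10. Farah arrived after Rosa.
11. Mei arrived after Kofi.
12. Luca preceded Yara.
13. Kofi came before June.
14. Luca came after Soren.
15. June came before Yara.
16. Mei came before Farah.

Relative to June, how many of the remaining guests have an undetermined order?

2

Forced before June: Kofi, Luca, and Soren; forced after June: Farah, Ingrid, Mei, and Yara.
That leaves Rosa and Tobi with no forced order relative to June — 2.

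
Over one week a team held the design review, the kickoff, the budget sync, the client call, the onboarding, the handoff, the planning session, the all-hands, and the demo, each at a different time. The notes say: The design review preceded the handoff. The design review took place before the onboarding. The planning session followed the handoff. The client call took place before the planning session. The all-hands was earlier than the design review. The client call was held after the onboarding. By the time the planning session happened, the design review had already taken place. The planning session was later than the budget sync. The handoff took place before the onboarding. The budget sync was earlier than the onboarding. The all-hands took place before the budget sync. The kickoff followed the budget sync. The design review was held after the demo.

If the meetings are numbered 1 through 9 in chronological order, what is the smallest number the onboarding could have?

6

The all-hands, the budget sync, the demo, the design review, and the handoff must all come before the onboarding — 5 forced predecessors.
Nothing else is forced ahead of the onboarding, so its earliest slot is position 5 + 1 = 6.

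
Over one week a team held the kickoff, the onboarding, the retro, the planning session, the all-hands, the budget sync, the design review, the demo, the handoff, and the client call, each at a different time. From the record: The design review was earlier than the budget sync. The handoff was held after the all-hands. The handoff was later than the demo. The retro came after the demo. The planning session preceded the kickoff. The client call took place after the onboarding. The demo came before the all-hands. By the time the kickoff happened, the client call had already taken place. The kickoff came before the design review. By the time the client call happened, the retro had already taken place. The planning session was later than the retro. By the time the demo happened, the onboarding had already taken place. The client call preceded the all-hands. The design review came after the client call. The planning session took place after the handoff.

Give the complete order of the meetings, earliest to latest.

the onboarding, the demo, the retro, the client call, the all-hands, the handoff, the planning session, the kickoff, the design review, the budget sync

The constraints fix every adjacent pair, so only one ordering works:
the onboarding → the demo → the retro → the client call → the all-hands → the handoff → the planning session → the kickoff → the design review → the budget sync.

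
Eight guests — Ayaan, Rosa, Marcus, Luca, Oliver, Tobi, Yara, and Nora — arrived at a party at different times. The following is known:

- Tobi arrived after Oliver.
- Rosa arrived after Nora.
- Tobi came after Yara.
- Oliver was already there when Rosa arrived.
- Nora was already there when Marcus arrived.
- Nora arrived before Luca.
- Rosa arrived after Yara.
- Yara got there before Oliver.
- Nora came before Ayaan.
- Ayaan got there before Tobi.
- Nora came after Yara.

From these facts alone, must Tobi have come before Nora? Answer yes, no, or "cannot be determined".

Tracing the constraints gives Nora → Ayaan → Tobi, so Nora must come before Tobi.
That means Tobi cannot be before Nora.

no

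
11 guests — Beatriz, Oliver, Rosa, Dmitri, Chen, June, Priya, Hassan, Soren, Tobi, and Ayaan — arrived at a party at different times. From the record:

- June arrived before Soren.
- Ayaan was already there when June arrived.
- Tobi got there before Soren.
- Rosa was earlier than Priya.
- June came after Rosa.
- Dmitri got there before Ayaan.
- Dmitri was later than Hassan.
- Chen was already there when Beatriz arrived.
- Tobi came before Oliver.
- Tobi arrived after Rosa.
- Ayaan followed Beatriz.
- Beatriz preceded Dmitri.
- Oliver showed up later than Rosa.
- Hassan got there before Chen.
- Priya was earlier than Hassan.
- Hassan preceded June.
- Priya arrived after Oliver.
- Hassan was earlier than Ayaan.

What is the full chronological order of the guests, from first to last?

The constraints fix every adjacent pair, so only one ordering works:
Rosa → Tobi → Oliver → Priya → Hassan → Chen → Beatriz → Dmitri → Ayaan → June → Soren.

Rosa, Tobi, Oliver, Priya, Hassan, Chen, Beatriz, Dmitri, Ayaan, June, Soren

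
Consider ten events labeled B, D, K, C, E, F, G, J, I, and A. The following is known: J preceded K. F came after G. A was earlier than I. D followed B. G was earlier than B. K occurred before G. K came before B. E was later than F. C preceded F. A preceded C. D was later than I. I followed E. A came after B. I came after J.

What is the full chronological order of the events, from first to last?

J, K, G, B, A, C, F, E, I, D

The constraints fix every adjacent pair, so only one ordering works:
J → K → G → B → A → C → F → E → I → D.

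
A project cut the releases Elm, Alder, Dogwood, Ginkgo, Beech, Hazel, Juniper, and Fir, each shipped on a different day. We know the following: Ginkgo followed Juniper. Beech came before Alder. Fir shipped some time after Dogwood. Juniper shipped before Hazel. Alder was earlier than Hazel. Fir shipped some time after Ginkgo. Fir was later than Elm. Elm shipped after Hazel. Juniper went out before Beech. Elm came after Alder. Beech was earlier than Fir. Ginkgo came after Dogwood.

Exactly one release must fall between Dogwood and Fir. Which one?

Tracing the constraints gives Dogwood → Ginkgo → Fir, so Ginkgo sits after Dogwood and before Fir.
No other release is forced both after Dogwood and before Fir.

Ginkgo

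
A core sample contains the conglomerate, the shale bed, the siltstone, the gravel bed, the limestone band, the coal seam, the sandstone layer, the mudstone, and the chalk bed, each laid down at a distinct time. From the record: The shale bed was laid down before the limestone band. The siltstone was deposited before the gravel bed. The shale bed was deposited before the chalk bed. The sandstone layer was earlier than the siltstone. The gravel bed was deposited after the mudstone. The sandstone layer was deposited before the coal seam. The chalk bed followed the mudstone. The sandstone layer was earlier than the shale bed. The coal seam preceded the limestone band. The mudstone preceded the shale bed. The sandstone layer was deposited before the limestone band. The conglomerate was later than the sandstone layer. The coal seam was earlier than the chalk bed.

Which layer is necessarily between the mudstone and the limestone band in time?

Tracing the constraints gives the mudstone → the shale bed → the limestone band, so the shale bed sits after the mudstone and before the limestone band.
No other layer is forced both after the mudstone and before the limestone band.

the shale bed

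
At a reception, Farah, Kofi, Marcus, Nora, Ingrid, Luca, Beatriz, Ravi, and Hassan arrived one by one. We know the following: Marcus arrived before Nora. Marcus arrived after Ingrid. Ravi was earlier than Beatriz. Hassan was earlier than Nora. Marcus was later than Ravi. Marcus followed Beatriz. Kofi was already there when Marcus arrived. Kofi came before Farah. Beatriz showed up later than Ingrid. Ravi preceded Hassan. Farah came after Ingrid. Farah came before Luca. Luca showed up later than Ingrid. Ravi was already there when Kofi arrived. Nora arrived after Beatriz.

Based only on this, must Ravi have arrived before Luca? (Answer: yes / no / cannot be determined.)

yes

Chain the constraints: Ravi → Kofi → Farah → Luca. Each link is directly stated, so Ravi comes before Luca.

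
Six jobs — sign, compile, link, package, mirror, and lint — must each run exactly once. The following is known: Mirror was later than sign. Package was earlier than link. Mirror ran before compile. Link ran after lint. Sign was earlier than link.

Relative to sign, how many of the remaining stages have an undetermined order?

Forced after sign: compile, link, and mirror.
That leaves lint and package with no forced order relative to sign — 2.

2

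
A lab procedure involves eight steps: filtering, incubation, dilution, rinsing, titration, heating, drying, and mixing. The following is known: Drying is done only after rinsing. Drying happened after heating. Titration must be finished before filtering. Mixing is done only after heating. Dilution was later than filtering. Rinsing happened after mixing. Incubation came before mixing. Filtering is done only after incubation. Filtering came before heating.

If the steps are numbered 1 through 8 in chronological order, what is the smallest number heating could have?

4

Filtering, incubation, and titration must all come before heating — 3 forced predecessors.
Nothing else is forced ahead of heating, so its earliest slot is position 3 + 1 = 4.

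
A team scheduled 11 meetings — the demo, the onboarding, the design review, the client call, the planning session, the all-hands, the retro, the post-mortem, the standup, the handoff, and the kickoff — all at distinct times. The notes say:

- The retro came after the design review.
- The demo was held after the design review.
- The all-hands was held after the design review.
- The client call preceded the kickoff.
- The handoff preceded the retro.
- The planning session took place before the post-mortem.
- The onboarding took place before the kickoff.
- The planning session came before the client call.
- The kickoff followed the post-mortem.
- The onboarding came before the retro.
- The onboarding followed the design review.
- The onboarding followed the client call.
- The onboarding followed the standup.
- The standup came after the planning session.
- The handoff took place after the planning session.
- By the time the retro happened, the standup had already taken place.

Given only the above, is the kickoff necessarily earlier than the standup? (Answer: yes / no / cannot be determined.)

no

Tracing the constraints gives the standup → the onboarding → the kickoff, so the standup must come before the kickoff.
That means the kickoff cannot be before the standup.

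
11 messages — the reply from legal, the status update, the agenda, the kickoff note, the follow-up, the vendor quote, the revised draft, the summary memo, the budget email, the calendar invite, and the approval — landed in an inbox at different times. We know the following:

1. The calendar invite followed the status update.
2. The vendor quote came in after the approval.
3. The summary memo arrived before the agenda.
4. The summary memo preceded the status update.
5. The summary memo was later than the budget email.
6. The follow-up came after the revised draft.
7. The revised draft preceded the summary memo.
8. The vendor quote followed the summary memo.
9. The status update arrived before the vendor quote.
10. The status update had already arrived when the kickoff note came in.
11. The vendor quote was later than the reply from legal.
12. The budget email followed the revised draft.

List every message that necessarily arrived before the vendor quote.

the approval, the budget email, the reply from legal, the revised draft, the status update, the summary memo

Directly stated before the vendor quote: the approval, the reply from legal, the status update, and the summary memo.
The budget email reaches the vendor quote via the budget email → the summary memo → the vendor quote.
The revised draft reaches the vendor quote via the revised draft → the summary memo → the vendor quote.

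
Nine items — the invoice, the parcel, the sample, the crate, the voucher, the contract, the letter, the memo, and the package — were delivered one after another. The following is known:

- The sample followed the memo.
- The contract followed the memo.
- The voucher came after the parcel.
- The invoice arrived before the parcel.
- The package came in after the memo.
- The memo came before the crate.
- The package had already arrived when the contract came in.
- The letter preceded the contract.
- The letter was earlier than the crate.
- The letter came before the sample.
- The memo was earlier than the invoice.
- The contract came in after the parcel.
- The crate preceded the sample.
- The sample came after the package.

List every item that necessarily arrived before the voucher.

Directly stated before the voucher: the parcel.
The invoice reaches the voucher via the invoice → the parcel → the voucher.
The memo reaches the voucher via the memo → the invoice → the parcel → the voucher.
No chain forces the contract (or any of the others) ahead of the voucher.

the invoice, the memo, the parcel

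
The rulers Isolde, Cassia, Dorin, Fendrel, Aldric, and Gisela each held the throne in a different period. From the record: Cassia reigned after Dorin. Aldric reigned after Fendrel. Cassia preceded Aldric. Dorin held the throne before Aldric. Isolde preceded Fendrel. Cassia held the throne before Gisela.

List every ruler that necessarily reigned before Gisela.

Directly stated before Gisela: Cassia.
Dorin reaches Gisela via Dorin → Cassia → Gisela.
No chain forces Aldric (or any of the others) ahead of Gisela.

Cassia, Dorin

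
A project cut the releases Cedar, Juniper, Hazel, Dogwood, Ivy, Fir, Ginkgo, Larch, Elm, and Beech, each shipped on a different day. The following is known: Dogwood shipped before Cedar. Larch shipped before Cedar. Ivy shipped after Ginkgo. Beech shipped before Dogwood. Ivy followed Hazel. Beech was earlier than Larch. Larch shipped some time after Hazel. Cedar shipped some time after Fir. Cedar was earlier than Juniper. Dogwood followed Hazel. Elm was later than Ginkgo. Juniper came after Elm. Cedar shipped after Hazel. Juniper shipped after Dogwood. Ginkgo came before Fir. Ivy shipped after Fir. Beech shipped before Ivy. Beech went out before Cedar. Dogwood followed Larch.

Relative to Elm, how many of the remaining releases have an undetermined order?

7

Forced before Elm: Ginkgo; forced after Elm: Juniper.
That leaves Beech, Cedar, Dogwood, Fir, Hazel, Ivy, and Larch with no forced order relative to Elm — 7.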